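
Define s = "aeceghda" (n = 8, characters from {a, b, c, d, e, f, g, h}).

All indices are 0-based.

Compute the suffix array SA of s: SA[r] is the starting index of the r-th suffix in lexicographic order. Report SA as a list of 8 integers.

rank | idx | suffix
   0 |   7 | a
   1 |   0 | aeceghda
   2 |   2 | ceghda
   3 |   6 | da
   4 |   1 | eceghda
   5 |   3 | eghda
   6 |   4 | ghda
   7 |   5 | hda

[7, 0, 2, 6, 1, 3, 4, 5]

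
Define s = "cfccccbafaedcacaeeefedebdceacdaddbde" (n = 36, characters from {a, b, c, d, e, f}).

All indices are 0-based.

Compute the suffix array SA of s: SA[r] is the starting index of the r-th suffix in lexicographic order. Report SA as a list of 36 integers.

rank→(start, suffix):
  0 → (13, 'acaeeefedebdceacdaddbde')
  1 → (27, 'acdaddbde')
  2 → (30, 'addbde')
  3 → (9, 'aedcacaeeefedebdceacdaddbde')
  4 → (15, 'aeeefedebdceacdaddbde')
  5 → (7, 'afaedcacaeeefedebdceacdaddbde')
  6 → (6, 'bafaedcacaeeefedebdceacdaddbde')
  7 → (23, 'bdceacdaddbde')
  8 → (33, 'bde')
  9 → (12, 'cacaeeefedebdceacdaddbde')
  10 → (14, 'caeeefedebdceacdaddbde')
  11 → (5, 'cbafaedcacaeeefedebdceacdaddbde')
  12 → (4, 'ccbafaedcacaeeefedebdceacdaddbde')
  13 → (3, 'cccbafaedcacaeeefedebdceacdaddbde')
  14 → (2, 'ccccbafaedcacaeeefedebdceacdaddbde')
  15 → (28, 'cdaddbde')
  16 → (25, 'ceacdaddbde')
  17 → (0, 'cfccccbafaedcacaeeefedebdceacdaddbde')
  18 → (29, 'daddbde')
  19 → (32, 'dbde')
  20 → (11, 'dcacaeeefedebdceacdaddbde')
  21 → (24, 'dceacdaddbde')
  22 → (31, 'ddbde')
  23 → (34, 'de')
  24 → (21, 'debdceacdaddbde')
  25 → (35, 'e')
  26 → (26, 'eacdaddbde')
  27 → (22, 'ebdceacdaddbde')
  28 → (10, 'edcacaeeefedebdceacdaddbde')
  29 → (20, 'edebdceacdaddbde')
  30 → (16, 'eeefedebdceacdaddbde')
  31 → (17, 'eefedebdceacdaddbde')
  32 → (18, 'efedebdceacdaddbde')
  33 → (8, 'faedcacaeeefedebdceacdaddbde')
  34 → (1, 'fccccbafaedcacaeeefedebdceacdaddbde')
  35 → (19, 'fedebdceacdaddbde')

[13, 27, 30, 9, 15, 7, 6, 23, 33, 12, 14, 5, 4, 3, 2, 28, 25, 0, 29, 32, 11, 24, 31, 34, 21, 35, 26, 22, 10, 20, 16, 17, 18, 8, 1, 19]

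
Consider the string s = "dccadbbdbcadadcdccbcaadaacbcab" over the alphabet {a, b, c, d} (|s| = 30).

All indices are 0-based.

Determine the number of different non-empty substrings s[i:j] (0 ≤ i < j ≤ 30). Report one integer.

417

sorted suffixes:
  #0 SA[0]=23  'aacbcab'
  #1 SA[1]=20  'aadaacbcab'
  #2 SA[2]=28  'ab'
  #3 SA[3]=24  'acbcab'
  #4 SA[4]=21  'adaacbcab'
  #5 SA[5]=10  'adadcdccbcaadaacbcab'
  #6 SA[6]=3  'adbbdbcadadcdccbcaadaacbcab'
  #7 SA[7]=12  'adcdccbcaadaacbcab'
  #8 SA[8]=29  'b'
  #9 SA[9]=5  'bbdbcadadcdccbcaadaacbcab'
  #10 SA[10]=18  'bcaadaacbcab'
  #11 SA[11]=26  'bcab'
  #12 SA[12]=8  'bcadadcdccbcaadaacbcab'
  #13 SA[13]=6  'bdbcadadcdccbcaadaacbcab'
  #14 SA[14]=19  'caadaacbcab'
  #15 SA[15]=27  'cab'
  #16 SA[16]=9  'cadadcdccbcaadaacbcab'
  #17 SA[17]=2  'cadbbdbcadadcdccbcaadaacbcab'
  #18 SA[18]=17  'cbcaadaacbcab'
  #19 SA[19]=25  'cbcab'
  #20 SA[20]=1  'ccadbbdbcadadcdccbcaadaacbcab'
  #21 SA[21]=16  'ccbcaadaacbcab'
  #22 SA[22]=14  'cdccbcaadaacbcab'
  #23 SA[23]=22  'daacbcab'
  #24 SA[24]=11  'dadcdccbcaadaacbcab'
  #25 SA[25]=4  'dbbdbcadadcdccbcaadaacbcab'
  #26 SA[26]=7  'dbcadadcdccbcaadaacbcab'
  #27 SA[27]=0  'dccadbbdbcadadcdccbcaadaacbcab'
  #28 SA[28]=15  'dccbcaadaacbcab'
  #29 SA[29]=13  'dcdccbcaadaacbcab'

SA = [23, 20, 28, 24, 21, 10, 3, 12, 29, 5, 18, 26, 8, 6, 19, 27, 9, 2, 17, 25, 1, 16, 14, 22, 11, 4, 7, 0, 15, 13]
rank  pair      lcp
   1  s[23:],s[20:]  2  'aa'
   2  s[20:],s[28:]  1  'a'
   3  s[28:],s[24:]  1  'a'
   4  s[24:],s[21:]  1  'a'
   5  s[21:],s[10:]  3  'ada'
   6  s[10:],s[3:]  2  'ad'
   7  s[3:],s[12:]  2  'ad'
   8  s[12:],s[29:]  0  ''
   9  s[29:],s[5:]  1  'b'
  10  s[5:],s[18:]  1  'b'
  11  s[18:],s[26:]  3  'bca'
  12  s[26:],s[8:]  3  'bca'
  13  s[8:],s[6:]  1  'b'
  14  s[6:],s[19:]  0  ''
  15  s[19:],s[27:]  2  'ca'
  16  s[27:],s[9:]  2  'ca'
  17  s[9:],s[2:]  3  'cad'
  18  s[2:],s[17:]  1  'c'
  19  s[17:],s[25:]  4  'cbca'
  20  s[25:],s[1:]  1  'c'
  21  s[1:],s[16:]  2  'cc'
  22  s[16:],s[14:]  1  'c'
  23  s[14:],s[22:]  0  ''
  24  s[22:],s[11:]  2  'da'
  25  s[11:],s[4:]  1  'd'
  26  s[4:],s[7:]  2  'db'
  27  s[7:],s[0:]  1  'd'
  28  s[0:],s[15:]  3  'dcc'
  29  s[15:],s[13:]  2  'dc'

n(n+1)/2 = 30·31/2 = 465
Σ LCP = 0 + 2 + 1 + 1 + 1 + 3 + 2 + 2 + 0 + 1 + 1 + 3 + 3 + 1 + 0 + 2 + 2 + 3 + 1 + 4 + 1 + 2 + 1 + 0 + 2 + 1 + 2 + 1 + 3 + 2 = 48
distinct = 465 − 48 = 417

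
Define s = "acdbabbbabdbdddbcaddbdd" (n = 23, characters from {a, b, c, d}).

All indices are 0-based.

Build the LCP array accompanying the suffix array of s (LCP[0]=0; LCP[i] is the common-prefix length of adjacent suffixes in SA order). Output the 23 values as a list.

rank→(start, suffix):
  0 → (4, 'abbbabdbdddbcaddbdd')
  1 → (8, 'abdbdddbcaddbdd')
  2 → (0, 'acdbabbbabdbdddbcaddbdd')
  3 → (17, 'addbdd')
  4 → (3, 'babbbabdbdddbcaddbdd')
  5 → (7, 'babdbdddbcaddbdd')
  6 → (6, 'bbabdbdddbcaddbdd')
  7 → (5, 'bbbabdbdddbcaddbdd')
  8 → (15, 'bcaddbdd')
  9 → (9, 'bdbdddbcaddbdd')
  10 → (20, 'bdd')
  11 → (11, 'bdddbcaddbdd')
  12 → (16, 'caddbdd')
  13 → (1, 'cdbabbbabdbdddbcaddbdd')
  14 → (22, 'd')
  15 → (2, 'dbabbbabdbdddbcaddbdd')
  16 → (14, 'dbcaddbdd')
  17 → (19, 'dbdd')
  18 → (10, 'dbdddbcaddbdd')
  19 → (21, 'dd')
  20 → (13, 'ddbcaddbdd')
  21 → (18, 'ddbdd')
  22 → (12, 'dddbcaddbdd')

SA = [4, 8, 0, 17, 3, 7, 6, 5, 15, 9, 20, 11, 16, 1, 22, 2, 14, 19, 10, 21, 13, 18, 12]
[i] adj suffixes → lcp
  [1] 4/8 → 2 ('ab')
  [2] 8/0 → 1 ('a')
  [3] 0/17 → 1 ('a')
  [4] 17/3 → 0 ('')
  [5] 3/7 → 3 ('bab')
  [6] 7/6 → 1 ('b')
  [7] 6/5 → 2 ('bb')
  [8] 5/15 → 1 ('b')
  [9] 15/9 → 1 ('b')
  [10] 9/20 → 2 ('bd')
  [11] 20/11 → 3 ('bdd')
  [12] 11/16 → 0 ('')
  [13] 16/1 → 1 ('c')
  [14] 1/22 → 0 ('')
  [15] 22/2 → 1 ('d')
  [16] 2/14 → 2 ('db')
  [17] 14/19 → 2 ('db')
  [18] 19/10 → 4 ('dbdd')
  [19] 10/21 → 1 ('d')
  [20] 21/13 → 2 ('dd')
  [21] 13/18 → 3 ('ddb')
  [22] 18/12 → 2 ('dd')

[0, 2, 1, 1, 0, 3, 1, 2, 1, 1, 2, 3, 0, 1, 0, 1, 2, 2, 4, 1, 2, 3, 2]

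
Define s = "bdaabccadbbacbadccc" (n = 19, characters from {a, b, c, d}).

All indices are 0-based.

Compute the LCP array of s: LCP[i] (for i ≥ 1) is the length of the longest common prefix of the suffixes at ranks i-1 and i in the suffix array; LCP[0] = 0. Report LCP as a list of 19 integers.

[0, 1, 1, 1, 2, 0, 2, 1, 1, 1, 0, 1, 1, 1, 2, 2, 0, 1, 1]

rank→(start, suffix):
  0 → (2, 'aabccadbbacbadccc')
  1 → (3, 'abccadbbacbadccc')
  2 → (11, 'acbadccc')
  3 → (7, 'adbbacbadccc')
  4 → (14, 'adccc')
  5 → (10, 'bacbadccc')
  6 → (13, 'badccc')
  7 → (9, 'bbacbadccc')
  8 → (4, 'bccadbbacbadccc')
  9 → (0, 'bdaabccadbbacbadccc')
  10 → (18, 'c')
  11 → (6, 'cadbbacbadccc')
  12 → (12, 'cbadccc')
  13 → (17, 'cc')
  14 → (5, 'ccadbbacbadccc')
  15 → (16, 'ccc')
  16 → (1, 'daabccadbbacbadccc')
  17 → (8, 'dbbacbadccc')
  18 → (15, 'dccc')

SA = [2, 3, 11, 7, 14, 10, 13, 9, 4, 0, 18, 6, 12, 17, 5, 16, 1, 8, 15]
rank  pair      lcp
   1  s[2:],s[3:]  1  'a'
   2  s[3:],s[11:]  1  'a'
   3  s[11:],s[7:]  1  'a'
   4  s[7:],s[14:]  2  'ad'
   5  s[14:],s[10:]  0  ''
   6  s[10:],s[13:]  2  'ba'
   7  s[13:],s[9:]  1  'b'
   8  s[9:],s[4:]  1  'b'
   9  s[4:],s[0:]  1  'b'
  10  s[0:],s[18:]  0  ''
  11  s[18:],s[6:]  1  'c'
  12  s[6:],s[12:]  1  'c'
  13  s[12:],s[17:]  1  'c'
  14  s[17:],s[5:]  2  'cc'
  15  s[5:],s[16:]  2  'cc'
  16  s[16:],s[1:]  0  ''
  17  s[1:],s[8:]  1  'd'
  18  s[8:],s[15:]  1  'd'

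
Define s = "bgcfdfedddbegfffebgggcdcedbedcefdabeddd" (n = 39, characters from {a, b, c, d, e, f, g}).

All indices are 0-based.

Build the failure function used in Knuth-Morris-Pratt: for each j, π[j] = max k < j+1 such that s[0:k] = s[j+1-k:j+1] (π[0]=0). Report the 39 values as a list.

[0, 0, 0, 0, 0, 0, 0, 0, 0, 0, 1, 0, 0, 0, 0, 0, 0, 1, 2, 0, 0, 0, 0, 0, 0, 0, 1, 0, 0, 0, 0, 0, 0, 0, 1, 0, 0, 0, 0]

π[0] = 0
j=1 s[j]='g': π[1]=0 (border '')
j=2 s[j]='c': π[2]=0 (border '')
j=3 s[j]='f': π[3]=0 (border '')
j=4 s[j]='d': π[4]=0 (border '')
j=5 s[j]='f': π[5]=0 (border '')
j=6 s[j]='e': π[6]=0 (border '')
j=7 s[j]='d': π[7]=0 (border '')
j=8 s[j]='d': π[8]=0 (border '')
j=9 s[j]='d': π[9]=0 (border '')
j=10 s[j]='b': π[10]=1 (border 'b')
j=11 s[j]='e': k: 1→0; π[11]=0 (border '')
j=12 s[j]='g': π[12]=0 (border '')
j=13 s[j]='f': π[13]=0 (border '')
j=14 s[j]='f': π[14]=0 (border '')
j=15 s[j]='f': π[15]=0 (border '')
j=16 s[j]='e': π[16]=0 (border '')
j=17 s[j]='b': π[17]=1 (border 'b')
j=18 s[j]='g': π[18]=2 (border 'bg')
j=19 s[j]='g': k: 2→0; π[19]=0 (border '')
j=20 s[j]='g': π[20]=0 (border '')
j=21 s[j]='c': π[21]=0 (border '')
j=22 s[j]='d': π[22]=0 (border '')
j=23 s[j]='c': π[23]=0 (border '')
j=24 s[j]='e': π[24]=0 (border '')
j=25 s[j]='d': π[25]=0 (border '')
j=26 s[j]='b': π[26]=1 (border 'b')
j=27 s[j]='e': k: 1→0; π[27]=0 (border '')
j=28 s[j]='d': π[28]=0 (border '')
j=29 s[j]='c': π[29]=0 (border '')
j=30 s[j]='e': π[30]=0 (border '')
j=31 s[j]='f': π[31]=0 (border '')
j=32 s[j]='d': π[32]=0 (border '')
j=33 s[j]='a': π[33]=0 (border '')
j=34 s[j]='b': π[34]=1 (border 'b')
j=35 s[j]='e': k: 1→0; π[35]=0 (border '')
j=36 s[j]='d': π[36]=0 (border '')
j=37 s[j]='d': π[37]=0 (border '')
j=38 s[j]='d': π[38]=0 (border '')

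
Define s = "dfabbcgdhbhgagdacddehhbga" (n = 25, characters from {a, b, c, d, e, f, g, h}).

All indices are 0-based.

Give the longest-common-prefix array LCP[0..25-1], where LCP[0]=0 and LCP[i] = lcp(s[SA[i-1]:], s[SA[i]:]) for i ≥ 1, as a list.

[0, 1, 1, 1, 0, 1, 1, 1, 0, 1, 0, 1, 1, 1, 1, 0, 0, 0, 2, 1, 2, 0, 2, 1, 1]

rank | idx | suffix
   0 |  24 | a
   1 |   2 | abbcgdhbhgagdacddehhbga
   2 |  15 | acddehhbga
   3 |  12 | agdacddehhbga
   4 |   3 | bbcgdhbhgagdacddehhbga
   5 |   4 | bcgdhbhgagdacddehhbga
   6 |  22 | bga
   7 |   9 | bhgagdacddehhbga
   8 |  16 | cddehhbga
   9 |   5 | cgdhbhgagdacddehhbga
  10 |  14 | dacddehhbga
  11 |  17 | ddehhbga
  12 |  18 | dehhbga
  13 |   0 | dfabbcgdhbhgagdacddehhbga
  14 |   7 | dhbhgagdacddehhbga
  15 |  19 | ehhbga
  16 |   1 | fabbcgdhbhgagdacddehhbga
  17 |  23 | ga
  18 |  11 | gagdacddehhbga
  19 |  13 | gdacddehhbga
  20 |   6 | gdhbhgagdacddehhbga
  21 |  21 | hbga
  22 |   8 | hbhgagdacddehhbga
  23 |  10 | hgagdacddehhbga
  24 |  20 | hhbga

SA = [24, 2, 15, 12, 3, 4, 22, 9, 16, 5, 14, 17, 18, 0, 7, 19, 1, 23, 11, 13, 6, 21, 8, 10, 20]
rank  pair      lcp
   1  s[24:],s[2:]  1  'a'
   2  s[2:],s[15:]  1  'a'
   3  s[15:],s[12:]  1  'a'
   4  s[12:],s[3:]  0  ''
   5  s[3:],s[4:]  1  'b'
   6  s[4:],s[22:]  1  'b'
   7  s[22:],s[9:]  1  'b'
   8  s[9:],s[16:]  0  ''
   9  s[16:],s[5:]  1  'c'
  10  s[5:],s[14:]  0  ''
  11  s[14:],s[17:]  1  'd'
  12  s[17:],s[18:]  1  'd'
  13  s[18:],s[0:]  1  'd'
  14  s[0:],s[7:]  1  'd'
  15  s[7:],s[19:]  0  ''
  16  s[19:],s[1:]  0  ''
  17  s[1:],s[23:]  0  ''
  18  s[23:],s[11:]  2  'ga'
  19  s[11:],s[13:]  1  'g'
  20  s[13:],s[6:]  2  'gd'
  21  s[6:],s[21:]  0  ''
  22  s[21:],s[8:]  2  'hb'
  23  s[8:],s[10:]  1  'h'
  24  s[10:],s[20:]  1  'h'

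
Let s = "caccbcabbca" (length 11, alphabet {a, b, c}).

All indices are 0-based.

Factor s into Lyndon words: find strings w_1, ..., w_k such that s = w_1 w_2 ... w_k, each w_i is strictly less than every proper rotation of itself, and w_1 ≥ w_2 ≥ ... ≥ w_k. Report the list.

["c", "accbc", "abbc", "a"]

emit factor 1: 'c' (i=0, period=1)
emit factor 2: 'accbc' (i=1, period=5)
emit factor 3: 'abbc' (i=6, period=4)
emit factor 4: 'a' (i=10, period=1)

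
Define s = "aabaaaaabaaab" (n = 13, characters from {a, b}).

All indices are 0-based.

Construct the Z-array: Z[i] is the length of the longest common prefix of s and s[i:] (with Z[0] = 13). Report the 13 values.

[13, 1, 0, 2, 2, 2, 6, 1, 0, 2, 3, 1, 0]

Z[0]=13
i=1: outside box; Z[1]=1 scan→box=[1,2)
i=2: outside box; Z[2]=0
i=3: outside box; Z[3]=2 scan→box=[3,5)
i=4: min(r-i=1, Z[1]=1)=1; Z[4]=2 scan→box=[4,6)
i=5: min(r-i=1, Z[1]=1)=1; Z[5]=2 scan→box=[5,7)
i=6: min(r-i=1, Z[1]=1)=1; Z[6]=6 scan→box=[6,12)
i=7: min(r-i=5, Z[1]=1)=1; Z[7]=1
i=8: min(r-i=4, Z[2]=0)=0; Z[8]=0
i=9: min(r-i=3, Z[3]=2)=2; Z[9]=2
i=10: min(r-i=2, Z[4]=2)=2; Z[10]=3 scan→box=[10,13)
i=11: min(r-i=2, Z[1]=1)=1; Z[11]=1
i=12: min(r-i=1, Z[2]=0)=0; Z[12]=0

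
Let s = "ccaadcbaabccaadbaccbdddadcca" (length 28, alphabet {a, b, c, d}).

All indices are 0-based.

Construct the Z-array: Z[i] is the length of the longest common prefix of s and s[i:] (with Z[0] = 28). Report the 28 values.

[28, 1, 0, 0, 0, 1, 0, 0, 0, 0, 5, 1, 0, 0, 0, 0, 0, 2, 1, 0, 0, 0, 0, 0, 0, 3, 1, 0]

Z[0]=28
i=1: i≥r, start 0; Z[1]=1 extend→box=[1,2)
i=2: i≥r, start 0; Z[2]=0
i=3: i≥r, start 0; Z[3]=0
i=4: i≥r, start 0; Z[4]=0
i=5: i≥r, start 0; Z[5]=1 extend→box=[5,6)
i=6: i≥r, start 0; Z[6]=0
i=7: i≥r, start 0; Z[7]=0
i=8: i≥r, start 0; Z[8]=0
i=9: i≥r, start 0; Z[9]=0
i=10: i≥r, start 0; Z[10]=5 extend→box=[10,15)
i=11: min(r-i=4, Z[1]=1)=1; Z[11]=1
i=12: min(r-i=3, Z[2]=0)=0; Z[12]=0
i=13: min(r-i=2, Z[3]=0)=0; Z[13]=0
i=14: min(r-i=1, Z[4]=0)=0; Z[14]=0
i=15: i≥r, start 0; Z[15]=0
i=16: i≥r, start 0; Z[16]=0
i=17: i≥r, start 0; Z[17]=2 extend→box=[17,19)
i=18: min(r-i=1, Z[1]=1)=1; Z[18]=1
i=19: i≥r, start 0; Z[19]=0
i=20: i≥r, start 0; Z[20]=0
i=21: i≥r, start 0; Z[21]=0
i=22: i≥r, start 0; Z[22]=0
i=23: i≥r, start 0; Z[23]=0
i=24: i≥r, start 0; Z[24]=0
i=25: i≥r, start 0; Z[25]=3 extend→box=[25,28)
i=26: min(r-i=2, Z[1]=1)=1; Z[26]=1
i=27: min(r-i=1, Z[2]=0)=0; Z[27]=0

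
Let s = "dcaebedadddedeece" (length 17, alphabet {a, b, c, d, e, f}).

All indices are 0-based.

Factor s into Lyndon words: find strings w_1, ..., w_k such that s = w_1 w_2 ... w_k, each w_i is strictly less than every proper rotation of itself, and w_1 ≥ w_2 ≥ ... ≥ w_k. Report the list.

emit factor 1: 'd' (i=0, period=1)
emit factor 2: 'c' (i=1, period=1)
emit factor 3: 'aebed' (i=2, period=5)
emit factor 4: 'adddedeece' (i=7, period=10)

["d", "c", "aebed", "adddedeece"]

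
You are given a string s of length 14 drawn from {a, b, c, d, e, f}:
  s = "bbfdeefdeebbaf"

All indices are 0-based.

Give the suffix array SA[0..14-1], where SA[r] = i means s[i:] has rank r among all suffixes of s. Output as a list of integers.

[12, 11, 10, 0, 1, 7, 3, 9, 8, 4, 5, 13, 6, 2]

rank | idx | suffix
   0 |  12 | af
   1 |  11 | baf
   2 |  10 | bbaf
   3 |   0 | bbfdeefdeebbaf
   4 |   1 | bfdeefdeebbaf
   5 |   7 | deebbaf
   6 |   3 | deefdeebbaf
   7 |   9 | ebbaf
   8 |   8 | eebbaf
   9 |   4 | eefdeebbaf
  10 |   5 | efdeebbaf
  11 |  13 | f
  12 |   6 | fdeebbaf
  13 |   2 | fdeefdeebbaf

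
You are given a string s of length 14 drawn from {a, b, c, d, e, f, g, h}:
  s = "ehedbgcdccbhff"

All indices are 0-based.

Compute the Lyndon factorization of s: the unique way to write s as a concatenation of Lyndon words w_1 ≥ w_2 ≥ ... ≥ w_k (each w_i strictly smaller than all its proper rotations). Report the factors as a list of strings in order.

emit factor 1: 'eh' (i=0, period=2)
emit factor 2: 'e' (i=2, period=1)
emit factor 3: 'd' (i=3, period=1)
emit factor 4: 'bgcdccbhff' (i=4, period=10)

["eh", "e", "d", "bgcdccbhff"]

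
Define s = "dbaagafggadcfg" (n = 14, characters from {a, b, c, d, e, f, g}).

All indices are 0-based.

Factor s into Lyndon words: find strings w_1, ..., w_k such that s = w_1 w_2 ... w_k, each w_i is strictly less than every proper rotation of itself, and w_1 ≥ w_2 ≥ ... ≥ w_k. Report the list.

emit factor 1: 'd' (i=0, period=1)
emit factor 2: 'b' (i=1, period=1)
emit factor 3: 'aagafggadcfg' (i=2, period=12)

["d", "b", "aagafggadcfg"]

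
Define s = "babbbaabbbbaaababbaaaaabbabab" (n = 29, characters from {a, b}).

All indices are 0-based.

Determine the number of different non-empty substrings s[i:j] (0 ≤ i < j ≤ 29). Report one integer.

rank→(start, suffix):
  0 → (18, 'aaaaabbabab')
  1 → (19, 'aaaabbabab')
  2 → (11, 'aaababbaaaaabbabab')
  3 → (20, 'aaabbabab')
  4 → (12, 'aababbaaaaabbabab')
  5 → (21, 'aabbabab')
  6 → (5, 'aabbbbaaababbaaaaabbabab')
  7 → (27, 'ab')
  8 → (25, 'abab')
  9 → (13, 'ababbaaaaabbabab')
  10 → (15, 'abbaaaaabbabab')
  11 → (22, 'abbabab')
  12 → (1, 'abbbaabbbbaaababbaaaaabbabab')
  13 → (6, 'abbbbaaababbaaaaabbabab')
  14 → (28, 'b')
  15 → (17, 'baaaaabbabab')
  16 → (10, 'baaababbaaaaabbabab')
  17 → (4, 'baabbbbaaababbaaaaabbabab')
  18 → (26, 'bab')
  19 → (24, 'babab')
  20 → (14, 'babbaaaaabbabab')
  21 → (0, 'babbbaabbbbaaababbaaaaabbabab')
  22 → (16, 'bbaaaaabbabab')
  23 → (9, 'bbaaababbaaaaabbabab')
  24 → (3, 'bbaabbbbaaababbaaaaabbabab')
  25 → (23, 'bbabab')
  26 → (8, 'bbbaaababbaaaaabbabab')
  27 → (2, 'bbbaabbbbaaababbaaaaabbabab')
  28 → (7, 'bbbbaaababbaaaaabbabab')

SA = [18, 19, 11, 20, 12, 21, 5, 27, 25, 13, 15, 22, 1, 6, 28, 17, 10, 4, 26, 24, 14, 0, 16, 9, 3, 23, 8, 2, 7]
rank  pair      lcp
   1  s[18:],s[19:]  4  'aaaa'
   2  s[19:],s[11:]  3  'aaa'
   3  s[11:],s[20:]  4  'aaab'
   4  s[20:],s[12:]  2  'aa'
   5  s[12:],s[21:]  3  'aab'
   6  s[21:],s[5:]  4  'aabb'
   7  s[5:],s[27:]  1  'a'
   8  s[27:],s[25:]  2  'ab'
   9  s[25:],s[13:]  4  'abab'
  10  s[13:],s[15:]  2  'ab'
  11  s[15:],s[22:]  4  'abba'
  12  s[22:],s[1:]  3  'abb'
  13  s[1:],s[6:]  4  'abbb'
  14  s[6:],s[28:]  0  ''
  15  s[28:],s[17:]  1  'b'
  16  s[17:],s[10:]  4  'baaa'
  17  s[10:],s[4:]  3  'baa'
  18  s[4:],s[26:]  2  'ba'
  19  s[26:],s[24:]  3  'bab'
  20  s[24:],s[14:]  3  'bab'
  21  s[14:],s[0:]  4  'babb'
  22  s[0:],s[16:]  1  'b'
  23  s[16:],s[9:]  5  'bbaaa'
  24  s[9:],s[3:]  4  'bbaa'
  25  s[3:],s[23:]  3  'bba'
  26  s[23:],s[8:]  2  'bb'
  27  s[8:],s[2:]  5  'bbbaa'
  28  s[2:],s[7:]  3  'bbb'

n(n+1)/2 = 29·30/2 = 435
Σ LCP = 0 + 4 + 3 + 4 + 2 + 3 + 4 + 1 + 2 + 4 + 2 + 4 + 3 + 4 + 0 + 1 + 4 + 3 + 2 + 3 + 3 + 4 + 1 + 5 + 4 + 3 + 2 + 5 + 3 = 83
distinct = 435 − 83 = 352

352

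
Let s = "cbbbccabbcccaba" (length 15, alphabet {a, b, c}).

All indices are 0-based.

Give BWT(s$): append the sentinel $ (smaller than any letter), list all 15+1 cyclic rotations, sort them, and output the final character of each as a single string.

abccacbabbcc$cbb

rank  rotation          last
    0  $cbbbccabbcccaba  a
    1  a$cbbbccabbcccab  b
    2  aba$cbbbccabbccc  c
    3  abbcccaba$cbbbcc  c
    4  ba$cbbbccabbccca  a
    5  bbbccabbcccaba$c  c
    6  bbccabbcccaba$cb  b
    7  bbcccaba$cbbbcca  a
    8  bccabbcccaba$cbb  b
    9  bcccaba$cbbbccab  b
   10  caba$cbbbccabbcc  c
   11  cabbcccaba$cbbbc  c
   12  cbbbccabbcccaba$  $
   13  ccaba$cbbbccabbc  c
   14  ccabbcccaba$cbbb  b
   15  cccaba$cbbbccabb  b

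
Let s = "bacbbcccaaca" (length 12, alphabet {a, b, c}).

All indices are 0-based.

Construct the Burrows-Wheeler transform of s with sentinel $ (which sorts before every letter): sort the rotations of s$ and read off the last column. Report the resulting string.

rank  rotation       last
    0  $bacbbcccaaca  a
    1  a$bacbbcccaac  c
    2  aaca$bacbbccc  c
    3  aca$bacbbccca  a
    4  acbbcccaaca$b  b
    5  bacbbcccaaca$  $
    6  bbcccaaca$bac  c
    7  bcccaaca$bacb  b
    8  ca$bacbbcccaa  a
    9  caaca$bacbbcc  c
   10  cbbcccaaca$ba  a
   11  ccaaca$bacbbc  c
   12  cccaaca$bacbb  b

accab$cbacacb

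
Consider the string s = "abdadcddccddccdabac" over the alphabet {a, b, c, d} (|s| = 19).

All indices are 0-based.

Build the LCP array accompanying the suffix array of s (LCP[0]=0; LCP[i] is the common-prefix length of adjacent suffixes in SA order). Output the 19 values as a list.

[0, 2, 1, 1, 0, 1, 0, 1, 3, 1, 2, 6, 0, 2, 1, 4, 2, 1, 5]

rank | idx | suffix
   0 |  15 | abac
   1 |   0 | abdadcddccddccdabac
   2 |  17 | ac
   3 |   3 | adcddccddccdabac
   4 |  16 | bac
   5 |   1 | bdadcddccddccdabac
   6 |  18 | c
   7 |  12 | ccdabac
   8 |   8 | ccddccdabac
   9 |  13 | cdabac
  10 |   9 | cddccdabac
  11 |   5 | cddccddccdabac
  12 |  14 | dabac
  13 |   2 | dadcddccddccdabac
  14 |  11 | dccdabac
  15 |   7 | dccddccdabac
  16 |   4 | dcddccddccdabac
  17 |  10 | ddccdabac
  18 |   6 | ddccddccdabac

SA = [15, 0, 17, 3, 16, 1, 18, 12, 8, 13, 9, 5, 14, 2, 11, 7, 4, 10, 6]
i: (SA[i-1],SA[i]) lcp shared
  1: (15,0) 2 'ab'
  2: (0,17) 1 'a'
  3: (17,3) 1 'a'
  4: (3,16) 0 ''
  5: (16,1) 1 'b'
  6: (1,18) 0 ''
  7: (18,12) 1 'c'
  8: (12,8) 3 'ccd'
  9: (8,13) 1 'c'
  10: (13,9) 2 'cd'
  11: (9,5) 6 'cddccd'
  12: (5,14) 0 ''
  13: (14,2) 2 'da'
  14: (2,11) 1 'd'
  15: (11,7) 4 'dccd'
  16: (7,4) 2 'dc'
  17: (4,10) 1 'd'
  18: (10,6) 5 'ddccd'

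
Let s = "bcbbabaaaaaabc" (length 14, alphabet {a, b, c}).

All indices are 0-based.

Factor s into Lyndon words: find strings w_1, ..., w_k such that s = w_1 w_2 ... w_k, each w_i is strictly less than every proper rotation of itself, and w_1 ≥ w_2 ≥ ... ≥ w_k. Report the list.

["bc", "b", "b", "ab", "aaaaaabc"]

emit factor 1: 'bc' (i=0, period=2)
emit factor 2: 'b' (i=2, period=1)
emit factor 3: 'b' (i=3, period=1)
emit factor 4: 'ab' (i=4, period=2)
emit factor 5: 'aaaaaabc' (i=6, period=8)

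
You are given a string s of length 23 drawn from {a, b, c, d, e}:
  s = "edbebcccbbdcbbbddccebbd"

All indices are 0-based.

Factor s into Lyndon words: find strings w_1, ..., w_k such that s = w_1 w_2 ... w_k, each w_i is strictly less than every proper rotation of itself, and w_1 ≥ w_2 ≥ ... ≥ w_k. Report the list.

emit factor 1: 'e' (i=0, period=1)
emit factor 2: 'd' (i=1, period=1)
emit factor 3: 'be' (i=2, period=2)
emit factor 4: 'bccc' (i=4, period=4)
emit factor 5: 'bbdc' (i=8, period=4)
emit factor 6: 'bbbddccebbd' (i=12, period=11)

["e", "d", "be", "bccc", "bbdc", "bbbddccebbd"]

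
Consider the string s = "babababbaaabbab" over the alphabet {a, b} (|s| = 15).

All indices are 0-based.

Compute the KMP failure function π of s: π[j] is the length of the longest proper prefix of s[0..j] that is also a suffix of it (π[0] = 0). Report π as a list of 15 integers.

[0, 0, 1, 2, 3, 4, 5, 1, 2, 0, 0, 1, 1, 2, 3]

π[0] = 0
j=1 s[j]='a': π[1]=0 (border '')
j=2 s[j]='b': π[2]=1 (border 'b')
j=3 s[j]='a': π[3]=2 (border 'ba')
j=4 s[j]='b': π[4]=3 (border 'bab')
j=5 s[j]='a': π[5]=4 (border 'baba')
j=6 s[j]='b': π[6]=5 (border 'babab')
j=7 s[j]='b': k: 5→3→1→0; π[7]=1 (border 'b')
j=8 s[j]='a': π[8]=2 (border 'ba')
j=9 s[j]='a': k: 2→0; π[9]=0 (border '')
j=10 s[j]='a': π[10]=0 (border '')
j=11 s[j]='b': π[11]=1 (border 'b')
j=12 s[j]='b': k: 1→0; π[12]=1 (border 'b')
j=13 s[j]='a': π[13]=2 (border 'ba')
j=14 s[j]='b': π[14]=3 (border 'bab')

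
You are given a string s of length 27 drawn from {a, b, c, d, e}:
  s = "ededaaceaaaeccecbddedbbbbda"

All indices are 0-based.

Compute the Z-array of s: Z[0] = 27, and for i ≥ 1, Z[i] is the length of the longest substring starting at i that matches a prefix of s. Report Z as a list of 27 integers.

[27, 0, 2, 0, 0, 0, 0, 1, 0, 0, 0, 1, 0, 0, 1, 0, 0, 0, 0, 2, 0, 0, 0, 0, 0, 0, 0]

Z[0]=27
i=1: outside box; Z[1]=0
i=2: outside box; Z[2]=2 extend→box=[2,4)
i=3: min(r-i=1, Z[1]=0)=0; Z[3]=0
i=4: outside box; Z[4]=0
i=5: outside box; Z[5]=0
i=6: outside box; Z[6]=0
i=7: outside box; Z[7]=1 extend→box=[7,8)
i=8: outside box; Z[8]=0
i=9: outside box; Z[9]=0
i=10: outside box; Z[10]=0
i=11: outside box; Z[11]=1 extend→box=[11,12)
i=12: outside box; Z[12]=0
i=13: outside box; Z[13]=0
i=14: outside box; Z[14]=1 extend→box=[14,15)
i=15: outside box; Z[15]=0
i=16: outside box; Z[16]=0
i=17: outside box; Z[17]=0
i=18: outside box; Z[18]=0
i=19: outside box; Z[19]=2 extend→box=[19,21)
i=20: min(r-i=1, Z[1]=0)=0; Z[20]=0
i=21: outside box; Z[21]=0
i=22: outside box; Z[22]=0
i=23: outside box; Z[23]=0
i=24: outside box; Z[24]=0
i=25: outside box; Z[25]=0
i=26: outside box; Z[26]=0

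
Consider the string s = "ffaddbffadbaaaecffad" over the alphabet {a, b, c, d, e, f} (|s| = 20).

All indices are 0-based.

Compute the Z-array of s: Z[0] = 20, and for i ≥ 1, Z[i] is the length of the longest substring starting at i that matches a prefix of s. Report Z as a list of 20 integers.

[20, 1, 0, 0, 0, 0, 4, 1, 0, 0, 0, 0, 0, 0, 0, 0, 4, 1, 0, 0]

Z[0]=20
i=1: fresh scan; Z[1]=1 grow→box=[1,2)
i=2: fresh scan; Z[2]=0
i=3: fresh scan; Z[3]=0
i=4: fresh scan; Z[4]=0
i=5: fresh scan; Z[5]=0
i=6: fresh scan; Z[6]=4 grow→box=[6,10)
i=7: min(r-i=3, Z[1]=1)=1; Z[7]=1
i=8: min(r-i=2, Z[2]=0)=0; Z[8]=0
i=9: min(r-i=1, Z[3]=0)=0; Z[9]=0
i=10: fresh scan; Z[10]=0
i=11: fresh scan; Z[11]=0
i=12: fresh scan; Z[12]=0
i=13: fresh scan; Z[13]=0
i=14: fresh scan; Z[14]=0
i=15: fresh scan; Z[15]=0
i=16: fresh scan; Z[16]=4 grow→box=[16,20)
i=17: min(r-i=3, Z[1]=1)=1; Z[17]=1
i=18: min(r-i=2, Z[2]=0)=0; Z[18]=0
i=19: min(r-i=1, Z[3]=0)=0; Z[19]=0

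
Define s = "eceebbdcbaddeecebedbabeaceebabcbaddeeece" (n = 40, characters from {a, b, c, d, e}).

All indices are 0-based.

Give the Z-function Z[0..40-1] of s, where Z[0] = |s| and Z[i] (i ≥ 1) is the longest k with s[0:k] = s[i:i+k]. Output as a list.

Z[0]=40
i=1: i≥r, start 0; Z[1]=0
i=2: i≥r, start 0; Z[2]=1 grow→box=[2,3)
i=3: i≥r, start 0; Z[3]=1 grow→box=[3,4)
i=4: i≥r, start 0; Z[4]=0
i=5: i≥r, start 0; Z[5]=0
i=6: i≥r, start 0; Z[6]=0
i=7: i≥r, start 0; Z[7]=0
i=8: i≥r, start 0; Z[8]=0
i=9: i≥r, start 0; Z[9]=0
i=10: i≥r, start 0; Z[10]=0
i=11: i≥r, start 0; Z[11]=0
i=12: i≥r, start 0; Z[12]=1 grow→box=[12,13)
i=13: i≥r, start 0; Z[13]=3 grow→box=[13,16)
i=14: min(r-i=2, Z[1]=0)=0; Z[14]=0
i=15: min(r-i=1, Z[2]=1)=1; Z[15]=1
i=16: i≥r, start 0; Z[16]=0
i=17: i≥r, start 0; Z[17]=1 grow→box=[17,18)
i=18: i≥r, start 0; Z[18]=0
i=19: i≥r, start 0; Z[19]=0
i=20: i≥r, start 0; Z[20]=0
i=21: i≥r, start 0; Z[21]=0
i=22: i≥r, start 0; Z[22]=1 grow→box=[22,23)
i=23: i≥r, start 0; Z[23]=0
i=24: i≥r, start 0; Z[24]=0
i=25: i≥r, start 0; Z[25]=1 grow→box=[25,26)
i=26: i≥r, start 0; Z[26]=1 grow→box=[26,27)
i=27: i≥r, start 0; Z[27]=0
i=28: i≥r, start 0; Z[28]=0
i=29: i≥r, start 0; Z[29]=0
i=30: i≥r, start 0; Z[30]=0
i=31: i≥r, start 0; Z[31]=0
i=32: i≥r, start 0; Z[32]=0
i=33: i≥r, start 0; Z[33]=0
i=34: i≥r, start 0; Z[34]=0
i=35: i≥r, start 0; Z[35]=1 grow→box=[35,36)
i=36: i≥r, start 0; Z[36]=1 grow→box=[36,37)
i=37: i≥r, start 0; Z[37]=3 grow→box=[37,40)
i=38: min(r-i=2, Z[1]=0)=0; Z[38]=0
i=39: min(r-i=1, Z[2]=1)=1; Z[39]=1

[40, 0, 1, 1, 0, 0, 0, 0, 0, 0, 0, 0, 1, 3, 0, 1, 0, 1, 0, 0, 0, 0, 1, 0, 0, 1, 1, 0, 0, 0, 0, 0, 0, 0, 0, 1, 1, 3, 0, 1]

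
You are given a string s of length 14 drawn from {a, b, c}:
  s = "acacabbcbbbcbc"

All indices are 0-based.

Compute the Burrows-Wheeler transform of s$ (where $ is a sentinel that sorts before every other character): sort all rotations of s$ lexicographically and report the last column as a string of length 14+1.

ccc$cabcbbbaabb

rank  rotation         last
    0  $acacabbcbbbcbc  c
    1  abbcbbbcbc$acac  c
    2  acabbcbbbcbc$ac  c
    3  acacabbcbbbcbc$  $
    4  bbbcbc$acacabbc  c
    5  bbcbbbcbc$acaca  a
    6  bbcbc$acacabbcb  b
    7  bc$acacabbcbbbc  c
    8  bcbbbcbc$acacab  b
    9  bcbc$acacabbcbb  b
   10  c$acacabbcbbbcb  b
   11  cabbcbbbcbc$aca  a
   12  cacabbcbbbcbc$a  a
   13  cbbbcbc$acacabb  b
   14  cbc$acacabbcbbb  b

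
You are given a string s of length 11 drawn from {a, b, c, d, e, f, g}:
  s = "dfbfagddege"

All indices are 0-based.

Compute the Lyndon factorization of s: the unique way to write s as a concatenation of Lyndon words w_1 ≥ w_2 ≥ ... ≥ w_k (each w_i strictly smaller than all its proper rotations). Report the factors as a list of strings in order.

emit factor 1: 'df' (i=0, period=2)
emit factor 2: 'bf' (i=2, period=2)
emit factor 3: 'agddege' (i=4, period=7)

["df", "bf", "agddege"]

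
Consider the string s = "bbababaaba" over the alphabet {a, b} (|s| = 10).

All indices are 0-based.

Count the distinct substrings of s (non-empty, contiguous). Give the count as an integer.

rank→(start, suffix):
  0 → (9, 'a')
  1 → (6, 'aaba')
  2 → (7, 'aba')
  3 → (4, 'abaaba')
  4 → (2, 'ababaaba')
  5 → (8, 'ba')
  6 → (5, 'baaba')
  7 → (3, 'babaaba')
  8 → (1, 'bababaaba')
  9 → (0, 'bbababaaba')

SA = [9, 6, 7, 4, 2, 8, 5, 3, 1, 0]
[i] adj suffixes → lcp
  [1] 9/6 → 1 ('a')
  [2] 6/7 → 1 ('a')
  [3] 7/4 → 3 ('aba')
  [4] 4/2 → 3 ('aba')
  [5] 2/8 → 0 ('')
  [6] 8/5 → 2 ('ba')
  [7] 5/3 → 2 ('ba')
  [8] 3/1 → 4 ('baba')
  [9] 1/0 → 1 ('b')

n(n+1)/2 = 10·11/2 = 55
Σ LCP = 0 + 1 + 1 + 3 + 3 + 0 + 2 + 2 + 4 + 1 = 17
distinct = 55 − 17 = 38

38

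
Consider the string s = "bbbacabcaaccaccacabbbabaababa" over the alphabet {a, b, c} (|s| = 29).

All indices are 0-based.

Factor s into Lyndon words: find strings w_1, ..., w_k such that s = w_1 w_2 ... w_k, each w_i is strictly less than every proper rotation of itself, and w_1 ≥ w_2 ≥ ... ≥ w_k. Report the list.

["b", "b", "b", "ac", "abc", "aaccaccacabbbab", "aabab", "a"]

emit factor 1: 'b' (i=0, period=1)
emit factor 2: 'b' (i=1, period=1)
emit factor 3: 'b' (i=2, period=1)
emit factor 4: 'ac' (i=3, period=2)
emit factor 5: 'abc' (i=5, period=3)
emit factor 6: 'aaccaccacabbbab' (i=8, period=15)
emit factor 7: 'aabab' (i=23, period=5)
emit factor 8: 'a' (i=28, period=1)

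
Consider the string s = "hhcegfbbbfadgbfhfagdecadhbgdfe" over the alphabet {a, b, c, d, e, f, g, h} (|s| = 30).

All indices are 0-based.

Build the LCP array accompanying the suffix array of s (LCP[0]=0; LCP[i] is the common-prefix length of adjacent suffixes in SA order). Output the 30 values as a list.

[0, 2, 1, 0, 2, 1, 2, 1, 0, 1, 0, 1, 1, 1, 0, 1, 1, 0, 2, 1, 1, 1, 0, 1, 2, 1, 0, 1, 1, 1]

rank | idx | suffix
   0 |  10 | adgbfhfagdecadhbgdfe
   1 |  22 | adhbgdfe
   2 |  17 | agdecadhbgdfe
   3 |   6 | bbbfadgbfhfagdecadhbgdfe
   4 |   7 | bbfadgbfhfagdecadhbgdfe
   5 |   8 | bfadgbfhfagdecadhbgdfe
   6 |  13 | bfhfagdecadhbgdfe
   7 |  25 | bgdfe
   8 |  21 | cadhbgdfe
   9 |   2 | cegfbbbfadgbfhfagdecadhbgdfe
  10 |  19 | decadhbgdfe
  11 |  27 | dfe
  12 |  11 | dgbfhfagdecadhbgdfe
  13 |  23 | dhbgdfe
  14 |  29 | e
  15 |  20 | ecadhbgdfe
  16 |   3 | egfbbbfadgbfhfagdecadhbgdfe
  17 |   9 | fadgbfhfagdecadhbgdfe
  18 |  16 | fagdecadhbgdfe
  19 |   5 | fbbbfadgbfhfagdecadhbgdfe
  20 |  28 | fe
  21 |  14 | fhfagdecadhbgdfe
  22 |  12 | gbfhfagdecadhbgdfe
  23 |  18 | gdecadhbgdfe
  24 |  26 | gdfe
  25 |   4 | gfbbbfadgbfhfagdecadhbgdfe
  26 |  24 | hbgdfe
  27 |   1 | hcegfbbbfadgbfhfagdecadhbgdfe
  28 |  15 | hfagdecadhbgdfe
  29 |   0 | hhcegfbbbfadgbfhfagdecadhbgdfe

SA = [10, 22, 17, 6, 7, 8, 13, 25, 21, 2, 19, 27, 11, 23, 29, 20, 3, 9, 16, 5, 28, 14, 12, 18, 26, 4, 24, 1, 15, 0]
i: (SA[i-1],SA[i]) lcp shared
  1: (10,22) 2 'ad'
  2: (22,17) 1 'a'
  3: (17,6) 0 ''
  4: (6,7) 2 'bb'
  5: (7,8) 1 'b'
  6: (8,13) 2 'bf'
  7: (13,25) 1 'b'
  8: (25,21) 0 ''
  9: (21,2) 1 'c'
  10: (2,19) 0 ''
  11: (19,27) 1 'd'
  12: (27,11) 1 'd'
  13: (11,23) 1 'd'
  14: (23,29) 0 ''
  15: (29,20) 1 'e'
  16: (20,3) 1 'e'
  17: (3,9) 0 ''
  18: (9,16) 2 'fa'
  19: (16,5) 1 'f'
  20: (5,28) 1 'f'
  21: (28,14) 1 'f'
  22: (14,12) 0 ''
  23: (12,18) 1 'g'
  24: (18,26) 2 'gd'
  25: (26,4) 1 'g'
  26: (4,24) 0 ''
  27: (24,1) 1 'h'
  28: (1,15) 1 'h'
  29: (15,0) 1 'h'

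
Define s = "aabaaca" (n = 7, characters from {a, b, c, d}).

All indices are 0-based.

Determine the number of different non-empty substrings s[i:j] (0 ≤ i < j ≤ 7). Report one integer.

23

rank | idx | suffix
   0 |   6 | a
   1 |   0 | aabaaca
   2 |   3 | aaca
   3 |   1 | abaaca
   4 |   4 | aca
   5 |   2 | baaca
   6 |   5 | ca

SA = [6, 0, 3, 1, 4, 2, 5]
[i] adj suffixes → lcp
  [1] 6/0 → 1 ('a')
  [2] 0/3 → 2 ('aa')
  [3] 3/1 → 1 ('a')
  [4] 1/4 → 1 ('a')
  [5] 4/2 → 0 ('')
  [6] 2/5 → 0 ('')

n(n+1)/2 = 7·8/2 = 28
Σ LCP = 0 + 1 + 2 + 1 + 1 + 0 + 0 = 5
distinct = 28 − 5 = 23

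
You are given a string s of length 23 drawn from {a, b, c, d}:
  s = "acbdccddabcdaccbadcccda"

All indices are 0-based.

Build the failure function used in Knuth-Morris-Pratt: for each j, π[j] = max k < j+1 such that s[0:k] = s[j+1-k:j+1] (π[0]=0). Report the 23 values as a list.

π[0] = 0
j=1 s[j]='c': π[1]=0 (border '')
j=2 s[j]='b': π[2]=0 (border '')
j=3 s[j]='d': π[3]=0 (border '')
j=4 s[j]='c': π[4]=0 (border '')
j=5 s[j]='c': π[5]=0 (border '')
j=6 s[j]='d': π[6]=0 (border '')
j=7 s[j]='d': π[7]=0 (border '')
j=8 s[j]='a': π[8]=1 (border 'a')
j=9 s[j]='b': k: 1→0; π[9]=0 (border '')
j=10 s[j]='c': π[10]=0 (border '')
j=11 s[j]='d': π[11]=0 (border '')
j=12 s[j]='a': π[12]=1 (border 'a')
j=13 s[j]='c': π[13]=2 (border 'ac')
j=14 s[j]='c': k: 2→0; π[14]=0 (border '')
j=15 s[j]='b': π[15]=0 (border '')
j=16 s[j]='a': π[16]=1 (border 'a')
j=17 s[j]='d': k: 1→0; π[17]=0 (border '')
j=18 s[j]='c': π[18]=0 (border '')
j=19 s[j]='c': π[19]=0 (border '')
j=20 s[j]='c': π[20]=0 (border '')
j=21 s[j]='d': π[21]=0 (border '')
j=22 s[j]='a': π[22]=1 (border 'a')

[0, 0, 0, 0, 0, 0, 0, 0, 1, 0, 0, 0, 1, 2, 0, 0, 1, 0, 0, 0, 0, 0, 1]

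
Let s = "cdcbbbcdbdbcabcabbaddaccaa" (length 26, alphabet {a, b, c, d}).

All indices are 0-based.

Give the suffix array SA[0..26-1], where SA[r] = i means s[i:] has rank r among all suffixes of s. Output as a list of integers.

sorted suffixes:
  #0 SA[0]=25  'a'
  #1 SA[1]=24  'aa'
  #2 SA[2]=15  'abbaddaccaa'
  #3 SA[3]=12  'abcabbaddaccaa'
  #4 SA[4]=21  'accaa'
  #5 SA[5]=18  'addaccaa'
  #6 SA[6]=17  'baddaccaa'
  #7 SA[7]=16  'bbaddaccaa'
  #8 SA[8]=3  'bbbcdbdbcabcabbaddaccaa'
  #9 SA[9]=4  'bbcdbdbcabcabbaddaccaa'
  #10 SA[10]=13  'bcabbaddaccaa'
  #11 SA[11]=10  'bcabcabbaddaccaa'
  #12 SA[12]=5  'bcdbdbcabcabbaddaccaa'
  #13 SA[13]=8  'bdbcabcabbaddaccaa'
  #14 SA[14]=23  'caa'
  #15 SA[15]=14  'cabbaddaccaa'
  #16 SA[16]=11  'cabcabbaddaccaa'
  #17 SA[17]=2  'cbbbcdbdbcabcabbaddaccaa'
  #18 SA[18]=22  'ccaa'
  #19 SA[19]=6  'cdbdbcabcabbaddaccaa'
  #20 SA[20]=0  'cdcbbbcdbdbcabcabbaddaccaa'
  #21 SA[21]=20  'daccaa'
  #22 SA[22]=9  'dbcabcabbaddaccaa'
  #23 SA[23]=7  'dbdbcabcabbaddaccaa'
  #24 SA[24]=1  'dcbbbcdbdbcabcabbaddaccaa'
  #25 SA[25]=19  'ddaccaa'

[25, 24, 15, 12, 21, 18, 17, 16, 3, 4, 13, 10, 5, 8, 23, 14, 11, 2, 22, 6, 0, 20, 9, 7, 1, 19]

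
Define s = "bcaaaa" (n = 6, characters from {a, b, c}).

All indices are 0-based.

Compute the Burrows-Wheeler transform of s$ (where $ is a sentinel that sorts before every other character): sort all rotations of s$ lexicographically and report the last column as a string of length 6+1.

aaaac$b

rank  rotation last
    0  $bcaaaa  a
    1  a$bcaaa  a
    2  aa$bcaa  a
    3  aaa$bca  a
    4  aaaa$bc  c
    5  bcaaaa$  $
    6  caaaa$b  b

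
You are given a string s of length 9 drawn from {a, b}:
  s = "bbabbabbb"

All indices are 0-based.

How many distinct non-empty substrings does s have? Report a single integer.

27

rank | idx | suffix
   0 |   2 | abbabbb
   1 |   5 | abbb
   2 |   8 | b
   3 |   1 | babbabbb
   4 |   4 | babbb
   5 |   7 | bb
   6 |   0 | bbabbabbb
   7 |   3 | bbabbb
   8 |   6 | bbb

SA = [2, 5, 8, 1, 4, 7, 0, 3, 6]
i: (SA[i-1],SA[i]) lcp shared
  1: (2,5) 3 'abb'
  2: (5,8) 0 ''
  3: (8,1) 1 'b'
  4: (1,4) 4 'babb'
  5: (4,7) 1 'b'
  6: (7,0) 2 'bb'
  7: (0,3) 5 'bbabb'
  8: (3,6) 2 'bb'

n(n+1)/2 = 9·10/2 = 45
Σ LCP = 0 + 3 + 0 + 1 + 4 + 1 + 2 + 5 + 2 = 18
distinct = 45 − 18 = 27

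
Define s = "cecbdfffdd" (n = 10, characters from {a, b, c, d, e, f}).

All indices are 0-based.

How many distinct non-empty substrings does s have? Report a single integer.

rank→(start, suffix):
  0 → (3, 'bdfffdd')
  1 → (2, 'cbdfffdd')
  2 → (0, 'cecbdfffdd')
  3 → (9, 'd')
  4 → (8, 'dd')
  5 → (4, 'dfffdd')
  6 → (1, 'ecbdfffdd')
  7 → (7, 'fdd')
  8 → (6, 'ffdd')
  9 → (5, 'fffdd')

SA = [3, 2, 0, 9, 8, 4, 1, 7, 6, 5]
i: (SA[i-1],SA[i]) lcp shared
  1: (3,2) 0 ''
  2: (2,0) 1 'c'
  3: (0,9) 0 ''
  4: (9,8) 1 'd'
  5: (8,4) 1 'd'
  6: (4,1) 0 ''
  7: (1,7) 0 ''
  8: (7,6) 1 'f'
  9: (6,5) 2 'ff'

n(n+1)/2 = 10·11/2 = 55
Σ LCP = 0 + 0 + 1 + 0 + 1 + 1 + 0 + 0 + 1 + 2 = 6
distinct = 55 − 6 = 49

49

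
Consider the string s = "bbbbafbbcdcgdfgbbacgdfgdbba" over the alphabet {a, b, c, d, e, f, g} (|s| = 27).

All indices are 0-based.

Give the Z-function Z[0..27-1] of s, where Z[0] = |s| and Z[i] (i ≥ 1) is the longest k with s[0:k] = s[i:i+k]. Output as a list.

[27, 3, 2, 1, 0, 0, 2, 1, 0, 0, 0, 0, 0, 0, 0, 2, 1, 0, 0, 0, 0, 0, 0, 0, 2, 1, 0]

Z[0]=27
i=1: outside box; Z[1]=3 grow→box=[1,4)
i=2: min(r-i=2, Z[1]=3)=2; Z[2]=2
i=3: min(r-i=1, Z[2]=2)=1; Z[3]=1
i=4: outside box; Z[4]=0
i=5: outside box; Z[5]=0
i=6: outside box; Z[6]=2 grow→box=[6,8)
i=7: min(r-i=1, Z[1]=3)=1; Z[7]=1
i=8: outside box; Z[8]=0
i=9: outside box; Z[9]=0
i=10: outside box; Z[10]=0
i=11: outside box; Z[11]=0
i=12: outside box; Z[12]=0
i=13: outside box; Z[13]=0
i=14: outside box; Z[14]=0
i=15: outside box; Z[15]=2 grow→box=[15,17)
i=16: min(r-i=1, Z[1]=3)=1; Z[16]=1
i=17: outside box; Z[17]=0
i=18: outside box; Z[18]=0
i=19: outside box; Z[19]=0
i=20: outside box; Z[20]=0
i=21: outside box; Z[21]=0
i=22: outside box; Z[22]=0
i=23: outside box; Z[23]=0
i=24: outside box; Z[24]=2 grow→box=[24,26)
i=25: min(r-i=1, Z[1]=3)=1; Z[25]=1
i=26: outside box; Z[26]=0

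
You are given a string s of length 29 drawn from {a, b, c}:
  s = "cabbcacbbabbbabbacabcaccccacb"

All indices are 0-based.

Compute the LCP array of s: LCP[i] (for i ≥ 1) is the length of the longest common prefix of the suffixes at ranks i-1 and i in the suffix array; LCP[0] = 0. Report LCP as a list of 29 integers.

rank | idx | suffix
   0 |  13 | abbacabcaccccacb
   1 |   9 | abbbabbacabcaccccacb
   2 |   1 | abbcacbbabbbabbacabcaccccacb
   3 |  18 | abcaccccacb
   4 |  16 | acabcaccccacb
   5 |  26 | acb
   6 |   5 | acbbabbbabbacabcaccccacb
   7 |  21 | accccacb
   8 |  28 | b
   9 |  12 | babbacabcaccccacb
  10 |   8 | babbbabbacabcaccccacb
  11 |  15 | bacabcaccccacb
  12 |  11 | bbabbacabcaccccacb
  13 |   7 | bbabbbabbacabcaccccacb
  14 |  14 | bbacabcaccccacb
  15 |  10 | bbbabbacabcaccccacb
  16 |   2 | bbcacbbabbbabbacabcaccccacb
  17 |   3 | bcacbbabbbabbacabcaccccacb
  18 |  19 | bcaccccacb
  19 |   0 | cabbcacbbabbbabbacabcaccccacb
  20 |  17 | cabcaccccacb
  21 |  25 | cacb
  22 |   4 | cacbbabbbabbacabcaccccacb
  23 |  20 | caccccacb
  24 |  27 | cb
  25 |   6 | cbbabbbabbacabcaccccacb
  26 |  24 | ccacb
  27 |  23 | cccacb
  28 |  22 | ccccacb

SA = [13, 9, 1, 18, 16, 26, 5, 21, 28, 12, 8, 15, 11, 7, 14, 10, 2, 3, 19, 0, 17, 25, 4, 20, 27, 6, 24, 23, 22]
i: (SA[i-1],SA[i]) lcp shared
  1: (13,9) 3 'abb'
  2: (9,1) 3 'abb'
  3: (1,18) 2 'ab'
  4: (18,16) 1 'a'
  5: (16,26) 2 'ac'
  6: (26,5) 3 'acb'
  7: (5,21) 2 'ac'
  8: (21,28) 0 ''
  9: (28,12) 1 'b'
  10: (12,8) 4 'babb'
  11: (8,15) 2 'ba'
  12: (15,11) 1 'b'
  13: (11,7) 5 'bbabb'
  14: (7,14) 3 'bba'
  15: (14,10) 2 'bb'
  16: (10,2) 2 'bb'
  17: (2,3) 1 'b'
  18: (3,19) 4 'bcac'
  19: (19,0) 0 ''
  20: (0,17) 3 'cab'
  21: (17,25) 2 'ca'
  22: (25,4) 4 'cacb'
  23: (4,20) 3 'cac'
  24: (20,27) 1 'c'
  25: (27,6) 2 'cb'
  26: (6,24) 1 'c'
  27: (24,23) 2 'cc'
  28: (23,22) 3 'ccc'

[0, 3, 3, 2, 1, 2, 3, 2, 0, 1, 4, 2, 1, 5, 3, 2, 2, 1, 4, 0, 3, 2, 4, 3, 1, 2, 1, 2, 3]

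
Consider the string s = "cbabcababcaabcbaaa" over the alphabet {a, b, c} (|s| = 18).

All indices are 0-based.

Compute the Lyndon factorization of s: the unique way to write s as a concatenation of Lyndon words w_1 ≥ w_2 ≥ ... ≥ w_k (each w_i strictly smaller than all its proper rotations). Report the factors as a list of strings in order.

emit factor 1: 'c' (i=0, period=1)
emit factor 2: 'b' (i=1, period=1)
emit factor 3: 'abc' (i=2, period=3)
emit factor 4: 'ababc' (i=5, period=5)
emit factor 5: 'aabcb' (i=10, period=5)
emit factor 6: 'a' (i=15, period=1)
emit factor 7: 'a' (i=16, period=1)
emit factor 8: 'a' (i=17, period=1)

["c", "b", "abc", "ababc", "aabcb", "a", "a", "a"]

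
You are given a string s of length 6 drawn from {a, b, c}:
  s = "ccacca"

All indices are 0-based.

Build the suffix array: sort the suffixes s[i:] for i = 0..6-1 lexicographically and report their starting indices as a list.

[5, 2, 4, 1, 3, 0]

rank | idx | suffix
   0 |   5 | a
   1 |   2 | acca
   2 |   4 | ca
   3 |   1 | cacca
   4 |   3 | cca
   5 |   0 | ccacca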